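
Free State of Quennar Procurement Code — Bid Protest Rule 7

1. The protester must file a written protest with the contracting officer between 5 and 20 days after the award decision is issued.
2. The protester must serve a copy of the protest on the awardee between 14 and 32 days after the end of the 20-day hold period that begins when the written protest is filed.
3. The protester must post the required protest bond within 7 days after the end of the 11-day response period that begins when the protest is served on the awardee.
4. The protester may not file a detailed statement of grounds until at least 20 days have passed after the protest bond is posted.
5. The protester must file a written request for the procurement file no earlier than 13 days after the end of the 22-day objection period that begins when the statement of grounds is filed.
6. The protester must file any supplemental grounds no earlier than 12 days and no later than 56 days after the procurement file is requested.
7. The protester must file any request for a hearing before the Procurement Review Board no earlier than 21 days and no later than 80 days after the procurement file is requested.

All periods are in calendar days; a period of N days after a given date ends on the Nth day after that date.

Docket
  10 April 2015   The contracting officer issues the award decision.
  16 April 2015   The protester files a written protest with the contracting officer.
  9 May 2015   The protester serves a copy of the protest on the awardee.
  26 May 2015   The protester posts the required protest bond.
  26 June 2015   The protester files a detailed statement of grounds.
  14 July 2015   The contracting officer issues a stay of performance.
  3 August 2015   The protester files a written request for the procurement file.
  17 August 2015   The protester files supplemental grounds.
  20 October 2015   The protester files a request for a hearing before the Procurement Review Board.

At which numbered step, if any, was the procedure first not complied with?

Step 1: the window is 5–20 days after 10 April 2015 (when the award decision is issued), so 15 April 2015 through 30 April 2015; done 16 April 2015 — within the window.
Step 2: the window is 14–32 days after 6 May 2015 (end of the 20-day hold period, which began when the written protest is filed on 16 April 2015), so 20 May 2015 through 7 June 2015; 9 May 2015 is 11 days too early.
The analysis stops there.

Step 2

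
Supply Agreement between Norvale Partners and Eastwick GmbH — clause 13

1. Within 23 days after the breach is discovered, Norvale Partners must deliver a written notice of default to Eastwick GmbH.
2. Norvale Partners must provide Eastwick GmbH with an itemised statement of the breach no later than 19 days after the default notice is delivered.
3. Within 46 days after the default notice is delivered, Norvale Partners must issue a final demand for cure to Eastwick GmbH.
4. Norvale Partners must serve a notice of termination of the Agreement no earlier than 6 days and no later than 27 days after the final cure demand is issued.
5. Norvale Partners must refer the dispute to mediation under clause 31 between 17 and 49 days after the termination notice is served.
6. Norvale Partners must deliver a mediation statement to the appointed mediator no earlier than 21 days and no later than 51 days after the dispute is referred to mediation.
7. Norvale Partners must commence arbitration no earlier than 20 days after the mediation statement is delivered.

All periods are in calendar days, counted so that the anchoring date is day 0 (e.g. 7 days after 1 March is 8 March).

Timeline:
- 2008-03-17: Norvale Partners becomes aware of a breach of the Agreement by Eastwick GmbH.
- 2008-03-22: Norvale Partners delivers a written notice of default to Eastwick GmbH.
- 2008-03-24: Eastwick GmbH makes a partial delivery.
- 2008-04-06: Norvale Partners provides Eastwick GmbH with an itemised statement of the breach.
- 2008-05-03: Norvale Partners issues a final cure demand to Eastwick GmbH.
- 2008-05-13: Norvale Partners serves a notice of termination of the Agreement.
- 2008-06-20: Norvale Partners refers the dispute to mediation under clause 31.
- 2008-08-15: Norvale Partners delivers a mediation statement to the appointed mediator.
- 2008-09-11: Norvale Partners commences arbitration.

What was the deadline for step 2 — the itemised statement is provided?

Step 2 runs from 2008-03-22, when the default notice is delivered. 19 days after 2008-03-22 is 2008-04-10.

2008-04-10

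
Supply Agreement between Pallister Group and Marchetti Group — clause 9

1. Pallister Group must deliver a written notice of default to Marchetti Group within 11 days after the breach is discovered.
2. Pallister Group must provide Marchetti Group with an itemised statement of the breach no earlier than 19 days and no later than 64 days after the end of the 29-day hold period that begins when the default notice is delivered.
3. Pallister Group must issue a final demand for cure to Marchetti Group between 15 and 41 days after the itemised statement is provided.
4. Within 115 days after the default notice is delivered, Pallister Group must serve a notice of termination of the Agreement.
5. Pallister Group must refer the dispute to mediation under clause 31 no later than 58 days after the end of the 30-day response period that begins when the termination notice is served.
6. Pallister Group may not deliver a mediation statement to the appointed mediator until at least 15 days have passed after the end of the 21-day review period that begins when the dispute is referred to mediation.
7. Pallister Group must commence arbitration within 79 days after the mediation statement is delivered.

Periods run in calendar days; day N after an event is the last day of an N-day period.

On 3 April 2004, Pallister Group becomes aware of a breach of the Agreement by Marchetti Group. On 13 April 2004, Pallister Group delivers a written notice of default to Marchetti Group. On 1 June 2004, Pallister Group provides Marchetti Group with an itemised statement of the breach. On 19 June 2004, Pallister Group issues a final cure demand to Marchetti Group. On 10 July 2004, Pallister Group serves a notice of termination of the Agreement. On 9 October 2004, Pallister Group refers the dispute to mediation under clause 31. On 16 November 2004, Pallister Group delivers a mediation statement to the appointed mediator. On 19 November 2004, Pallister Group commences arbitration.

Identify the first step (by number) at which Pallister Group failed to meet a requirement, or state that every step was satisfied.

Step 1 — counting 11 days from 3 April 2004 (when the breach is discovered) gives a deadline of 14 April 2004; done 13 April 2004 — timely.
Step 2 — 19 and 64 days from 12 May 2004 (end of the 29-day hold period, which began when the default notice is delivered on 13 April 2004) are 31 May 2004 and 15 July 2004 respectively; done 1 June 2004 — within the window.
Step 3 — 15 and 41 days from 1 June 2004 (when the itemised statement is provided) are 16 June 2004 and 12 July 2004 respectively; done 19 June 2004, which is between those dates.
Step 4 — counting 115 days from 13 April 2004 (when the default notice is delivered) gives a deadline of 6 August 2004; done 10 July 2004 — timely.
Step 5 — counting 58 days from 9 August 2004 (end of the 30-day response period, which began when the termination notice is served on 10 July 2004) gives a deadline of 6 October 2004; 9 October 2004 misses that deadline by 3 days.
No need to go further; step 5 was not satisfied.

Step 5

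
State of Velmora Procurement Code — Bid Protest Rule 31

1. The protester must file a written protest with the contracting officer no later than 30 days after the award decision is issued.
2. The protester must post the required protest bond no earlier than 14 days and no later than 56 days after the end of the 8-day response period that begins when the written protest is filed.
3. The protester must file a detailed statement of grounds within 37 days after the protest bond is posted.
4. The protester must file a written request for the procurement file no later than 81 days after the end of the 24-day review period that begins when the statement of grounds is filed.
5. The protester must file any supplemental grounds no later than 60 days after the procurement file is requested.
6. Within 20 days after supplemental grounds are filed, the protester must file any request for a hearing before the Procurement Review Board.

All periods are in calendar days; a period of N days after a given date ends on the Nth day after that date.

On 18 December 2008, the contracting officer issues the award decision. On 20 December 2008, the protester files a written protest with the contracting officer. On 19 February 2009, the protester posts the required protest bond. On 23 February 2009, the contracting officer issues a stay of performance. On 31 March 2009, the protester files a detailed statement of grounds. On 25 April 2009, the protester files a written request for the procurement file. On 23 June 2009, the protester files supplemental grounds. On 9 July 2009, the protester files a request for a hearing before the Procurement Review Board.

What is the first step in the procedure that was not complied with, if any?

Step 1 — counting 30 days from 18 December 2008 (when the award decision is issued) gives a deadline of 17 January 2009; done 20 December 2008 — timely.
Step 2 — 14 and 56 days from 28 December 2008 (end of the 8-day response period, which began when the written protest is filed on 20 December 2008) are 11 January 2009 and 22 February 2009 respectively; done 19 February 2009 — within the window.
Step 3 — counting 37 days from 19 February 2009 (when the protest bond is posted) gives a deadline of 28 March 2009; 31 March 2009 misses that deadline by 3 days.
The analysis stops there.

Step 3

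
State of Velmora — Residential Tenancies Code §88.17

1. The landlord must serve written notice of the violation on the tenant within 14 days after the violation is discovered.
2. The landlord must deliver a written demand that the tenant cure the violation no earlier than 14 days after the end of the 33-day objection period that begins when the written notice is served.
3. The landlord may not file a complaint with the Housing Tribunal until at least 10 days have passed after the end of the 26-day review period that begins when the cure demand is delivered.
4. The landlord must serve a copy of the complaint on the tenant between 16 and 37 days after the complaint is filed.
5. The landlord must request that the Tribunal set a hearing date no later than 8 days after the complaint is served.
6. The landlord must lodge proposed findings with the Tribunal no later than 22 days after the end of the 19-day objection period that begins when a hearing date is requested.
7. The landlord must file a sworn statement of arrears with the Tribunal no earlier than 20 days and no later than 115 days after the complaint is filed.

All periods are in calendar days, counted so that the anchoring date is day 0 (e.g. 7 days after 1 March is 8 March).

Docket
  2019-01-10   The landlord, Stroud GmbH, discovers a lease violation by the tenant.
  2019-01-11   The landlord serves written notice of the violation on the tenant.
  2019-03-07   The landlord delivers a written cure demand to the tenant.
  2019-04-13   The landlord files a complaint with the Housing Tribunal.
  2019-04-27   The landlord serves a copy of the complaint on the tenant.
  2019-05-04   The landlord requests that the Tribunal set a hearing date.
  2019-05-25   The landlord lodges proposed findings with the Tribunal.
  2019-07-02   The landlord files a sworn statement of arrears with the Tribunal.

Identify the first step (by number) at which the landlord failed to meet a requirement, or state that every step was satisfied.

Step 4

Step 1: 14 days after 2019-01-10 (when the violation is discovered) is 2019-01-24; done 2019-01-11 — timely.
Step 2: the earliest permitted date is 14 days after 2019-02-13 (end of the 33-day objection period, which began when the written notice is served on 2019-01-11), i.e. 2019-02-27; done 2019-03-07 — permitted.
Step 3: the earliest permitted date is 10 days after 2019-04-02 (end of the 26-day review period, which began when the cure demand is delivered on 2019-03-07), i.e. 2019-04-12; 2019-04-13 is on or after that date.
Step 4: the window is 16–37 days after 2019-04-13 (when the complaint is filed), so 2019-04-29 through 2019-05-20; 2019-04-27 is 2 days too early.
Later steps need not be reached.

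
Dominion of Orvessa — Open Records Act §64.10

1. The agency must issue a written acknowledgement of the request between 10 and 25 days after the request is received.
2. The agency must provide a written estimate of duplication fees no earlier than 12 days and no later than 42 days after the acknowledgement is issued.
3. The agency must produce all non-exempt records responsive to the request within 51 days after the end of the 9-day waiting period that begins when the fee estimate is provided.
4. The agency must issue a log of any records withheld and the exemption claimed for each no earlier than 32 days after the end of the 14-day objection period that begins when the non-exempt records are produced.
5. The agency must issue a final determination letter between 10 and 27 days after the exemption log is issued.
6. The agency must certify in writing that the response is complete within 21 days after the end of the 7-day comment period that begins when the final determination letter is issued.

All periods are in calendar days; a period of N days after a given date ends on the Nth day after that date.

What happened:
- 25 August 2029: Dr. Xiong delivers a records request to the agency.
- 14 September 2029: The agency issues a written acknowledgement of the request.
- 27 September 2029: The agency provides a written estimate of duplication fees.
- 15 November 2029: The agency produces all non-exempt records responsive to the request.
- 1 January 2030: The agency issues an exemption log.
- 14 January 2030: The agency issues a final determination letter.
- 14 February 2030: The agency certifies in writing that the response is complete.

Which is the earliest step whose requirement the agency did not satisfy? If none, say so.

Step 1: the window is 10–25 days after 25 August 2029 (when the request is received), so 4 September 2029 through 19 September 2029; 14 September 2029 falls inside that range.
Step 2: the window is 12–42 days after 14 September 2029 (when the acknowledgement is issued), so 26 September 2029 through 26 October 2029; done 27 September 2029 — within the window.
Step 3: 51 days after 6 October 2029 (end of the 9-day waiting period, which began when the fee estimate is provided on 27 September 2029) is 26 November 2029; completed 15 November 2029, before the deadline.
Step 4: the earliest permitted date is 32 days after 29 November 2029 (end of the 14-day objection period, which began when the non-exempt records are produced on 15 November 2029), i.e. 31 December 2029; done 1 January 2030 — permitted.
Step 5: the window is 10–27 days after 1 January 2030 (when the exemption log is issued), so 11 January 2030 through 28 January 2030; done 14 January 2030 — within the window.
Step 6: 21 days after 21 January 2030 (end of the 7-day comment period, which began when the final determination letter is issued on 14 January 2030) is 11 February 2030; not done until 14 February 2030, 3 days after the deadline.
The analysis stops there.

Step 6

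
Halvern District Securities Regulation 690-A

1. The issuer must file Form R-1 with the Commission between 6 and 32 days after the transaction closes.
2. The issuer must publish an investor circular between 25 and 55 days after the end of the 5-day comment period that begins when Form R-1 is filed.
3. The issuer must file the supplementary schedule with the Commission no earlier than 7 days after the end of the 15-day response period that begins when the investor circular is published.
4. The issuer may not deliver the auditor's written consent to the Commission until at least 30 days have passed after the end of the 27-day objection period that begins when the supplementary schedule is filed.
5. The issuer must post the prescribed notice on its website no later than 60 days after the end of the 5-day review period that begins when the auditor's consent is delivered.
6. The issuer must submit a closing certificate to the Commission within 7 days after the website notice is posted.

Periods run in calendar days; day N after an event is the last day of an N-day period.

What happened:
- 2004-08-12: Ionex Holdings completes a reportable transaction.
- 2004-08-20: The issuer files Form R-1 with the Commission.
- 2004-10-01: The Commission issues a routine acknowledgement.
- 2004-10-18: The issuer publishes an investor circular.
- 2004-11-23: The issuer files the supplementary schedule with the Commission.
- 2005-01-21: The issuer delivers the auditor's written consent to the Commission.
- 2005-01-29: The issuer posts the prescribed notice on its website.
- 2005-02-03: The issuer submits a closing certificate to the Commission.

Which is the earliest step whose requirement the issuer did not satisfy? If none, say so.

Step 1: the window is 6–32 days after 2004-08-12 (when the transaction closes), so 2004-08-18 through 2004-09-13; 2004-08-20 falls inside that range.
Step 2: the window is 25–55 days after 2004-08-25 (end of the 5-day comment period, which began when Form R-1 is filed on 2004-08-20), so 2004-09-19 through 2004-10-19; done 2004-10-18 — within the window.
Step 3: the earliest permitted date is 7 days after 2004-11-02 (end of the 15-day response period, which began when the investor circular is published on 2004-10-18), i.e. 2004-11-09; done 2004-11-23, after the minimum wait.
Step 4: the earliest permitted date is 30 days after 2004-12-20 (end of the 27-day objection period, which began when the supplementary schedule is filed on 2004-11-23), i.e. 2005-01-19; done 2005-01-21, after the minimum wait.
Step 5: 60 days after 2005-01-26 (end of the 5-day review period, which began when the auditor's consent is delivered on 2005-01-21) is 2005-03-27; completed 2005-01-29, before the deadline.
Step 6: 7 days after 2005-01-29 (when the website notice is posted) is 2005-02-05; done 2005-02-03 — timely.

None — every step was satisfied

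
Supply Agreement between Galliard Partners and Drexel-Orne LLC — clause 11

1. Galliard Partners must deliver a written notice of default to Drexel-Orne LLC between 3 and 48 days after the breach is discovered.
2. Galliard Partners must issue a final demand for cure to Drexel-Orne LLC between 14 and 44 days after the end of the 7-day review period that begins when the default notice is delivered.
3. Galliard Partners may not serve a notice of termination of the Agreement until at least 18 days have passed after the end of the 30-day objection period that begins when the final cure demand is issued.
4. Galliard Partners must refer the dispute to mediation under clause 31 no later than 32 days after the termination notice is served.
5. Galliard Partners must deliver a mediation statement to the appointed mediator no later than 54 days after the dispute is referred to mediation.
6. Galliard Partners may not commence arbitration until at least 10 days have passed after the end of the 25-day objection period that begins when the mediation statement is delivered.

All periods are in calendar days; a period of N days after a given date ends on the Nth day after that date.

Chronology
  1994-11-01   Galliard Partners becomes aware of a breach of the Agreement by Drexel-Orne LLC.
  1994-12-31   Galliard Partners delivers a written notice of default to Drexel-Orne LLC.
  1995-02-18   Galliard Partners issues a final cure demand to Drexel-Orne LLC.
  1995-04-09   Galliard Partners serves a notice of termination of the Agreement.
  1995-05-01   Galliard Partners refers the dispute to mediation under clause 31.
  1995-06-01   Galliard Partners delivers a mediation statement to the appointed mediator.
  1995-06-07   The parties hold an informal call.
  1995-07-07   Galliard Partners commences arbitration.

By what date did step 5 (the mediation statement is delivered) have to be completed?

Step 5 runs from 1995-05-01, when the dispute is referred to mediation. 54 days after 1995-05-01 is 1995-06-24.

1995-06-24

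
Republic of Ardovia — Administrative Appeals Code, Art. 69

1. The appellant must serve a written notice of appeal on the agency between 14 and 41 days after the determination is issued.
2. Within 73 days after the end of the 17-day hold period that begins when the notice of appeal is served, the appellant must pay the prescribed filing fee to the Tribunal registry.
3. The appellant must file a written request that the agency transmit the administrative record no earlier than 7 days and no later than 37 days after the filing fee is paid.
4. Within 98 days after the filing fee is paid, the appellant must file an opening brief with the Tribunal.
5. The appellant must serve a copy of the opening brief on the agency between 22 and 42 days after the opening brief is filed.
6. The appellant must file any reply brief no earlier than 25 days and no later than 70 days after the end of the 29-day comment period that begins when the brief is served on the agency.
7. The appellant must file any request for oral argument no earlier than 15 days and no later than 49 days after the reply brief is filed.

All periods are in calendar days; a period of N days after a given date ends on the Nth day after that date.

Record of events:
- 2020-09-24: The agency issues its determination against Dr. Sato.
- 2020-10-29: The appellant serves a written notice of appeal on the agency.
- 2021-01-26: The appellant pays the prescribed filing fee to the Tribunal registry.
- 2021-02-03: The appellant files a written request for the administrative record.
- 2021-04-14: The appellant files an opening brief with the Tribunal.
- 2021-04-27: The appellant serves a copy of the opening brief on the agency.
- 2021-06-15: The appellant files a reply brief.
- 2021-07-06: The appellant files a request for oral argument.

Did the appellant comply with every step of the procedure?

Step 1: the window is 14–41 days after 2020-09-24 (when the determination is issued), so 2020-10-08 through 2020-11-04; done 2020-10-29, which is between those dates.
Step 2: 73 days after 2020-11-15 (end of the 17-day hold period, which began when the notice of appeal is served on 2020-10-29) is 2021-01-27; done 2021-01-26 — timely.
Step 3: the window is 7–37 days after 2021-01-26 (when the filing fee is paid), so 2021-02-02 through 2021-03-04; 2021-02-03 falls inside that range.
Step 4: 98 days after 2021-01-26 (when the filing fee is paid) is 2021-05-04; done 2021-04-14 — timely.
Step 5: the window is 22–42 days after 2021-04-14 (when the opening brief is filed), so 2021-05-06 through 2021-05-26; done 2021-04-27 — 9 days before the window opened.
No need to go further; step 5 was not satisfied.

No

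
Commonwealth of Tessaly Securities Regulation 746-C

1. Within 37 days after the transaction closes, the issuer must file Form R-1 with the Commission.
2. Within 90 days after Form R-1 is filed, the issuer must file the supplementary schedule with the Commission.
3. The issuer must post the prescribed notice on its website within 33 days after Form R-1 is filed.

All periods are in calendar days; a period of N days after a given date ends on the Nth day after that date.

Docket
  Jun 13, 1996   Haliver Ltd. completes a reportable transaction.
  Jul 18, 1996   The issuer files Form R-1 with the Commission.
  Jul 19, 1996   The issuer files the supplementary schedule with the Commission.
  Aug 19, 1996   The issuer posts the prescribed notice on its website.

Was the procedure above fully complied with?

Step 1: 37 days after Jun 13, 1996 (when the transaction closes) is Jul 20, 1996; done Jul 18, 1996 — timely.
Step 2: 90 days after Jul 18, 1996 (when Form R-1 is filed) is Oct 16, 1996; done Jul 19, 1996 — timely.
Step 3: 33 days after Jul 18, 1996 (when Form R-1 is filed) is Aug 20, 1996; Aug 19, 1996 is within that limit.

Yes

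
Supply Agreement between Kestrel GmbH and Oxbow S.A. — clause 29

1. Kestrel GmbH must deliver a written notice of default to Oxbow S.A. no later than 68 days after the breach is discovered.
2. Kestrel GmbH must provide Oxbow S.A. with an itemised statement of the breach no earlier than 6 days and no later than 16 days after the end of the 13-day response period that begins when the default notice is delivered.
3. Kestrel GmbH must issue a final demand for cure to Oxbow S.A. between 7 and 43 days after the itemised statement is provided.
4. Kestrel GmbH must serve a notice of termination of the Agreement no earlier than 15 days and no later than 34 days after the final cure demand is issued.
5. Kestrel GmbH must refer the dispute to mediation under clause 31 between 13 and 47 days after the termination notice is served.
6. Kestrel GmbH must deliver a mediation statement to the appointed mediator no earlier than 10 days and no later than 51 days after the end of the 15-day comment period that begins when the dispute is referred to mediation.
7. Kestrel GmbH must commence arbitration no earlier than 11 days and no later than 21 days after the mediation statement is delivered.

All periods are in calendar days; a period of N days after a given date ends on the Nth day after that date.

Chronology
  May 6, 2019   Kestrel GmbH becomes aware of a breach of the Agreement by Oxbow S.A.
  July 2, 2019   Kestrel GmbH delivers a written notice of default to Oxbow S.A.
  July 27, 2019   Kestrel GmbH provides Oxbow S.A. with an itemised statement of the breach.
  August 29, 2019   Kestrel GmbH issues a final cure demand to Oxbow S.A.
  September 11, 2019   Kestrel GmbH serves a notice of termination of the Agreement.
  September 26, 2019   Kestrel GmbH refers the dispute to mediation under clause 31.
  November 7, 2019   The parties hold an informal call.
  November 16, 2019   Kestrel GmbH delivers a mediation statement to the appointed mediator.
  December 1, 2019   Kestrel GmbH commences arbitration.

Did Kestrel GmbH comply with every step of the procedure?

No

(1) due by May 6, 2019 + 68 days = July 13, 2019; completed July 2, 2019, before the deadline.
(2) the permitted window runs from July 15, 2019 + 6 = July 21, 2019 to July 15, 2019 + 16 = July 31, 2019; July 27, 2019 falls inside that range.
(3) the permitted window runs from July 27, 2019 + 7 = August 3, 2019 to July 27, 2019 + 43 = September 8, 2019; done August 29, 2019, which is between those dates.
(4) the permitted window runs from August 29, 2019 + 15 = September 13, 2019 to August 29, 2019 + 34 = October 2, 2019; done September 11, 2019 — 2 days before the window opened.
The procedure was therefore not followed at step 4.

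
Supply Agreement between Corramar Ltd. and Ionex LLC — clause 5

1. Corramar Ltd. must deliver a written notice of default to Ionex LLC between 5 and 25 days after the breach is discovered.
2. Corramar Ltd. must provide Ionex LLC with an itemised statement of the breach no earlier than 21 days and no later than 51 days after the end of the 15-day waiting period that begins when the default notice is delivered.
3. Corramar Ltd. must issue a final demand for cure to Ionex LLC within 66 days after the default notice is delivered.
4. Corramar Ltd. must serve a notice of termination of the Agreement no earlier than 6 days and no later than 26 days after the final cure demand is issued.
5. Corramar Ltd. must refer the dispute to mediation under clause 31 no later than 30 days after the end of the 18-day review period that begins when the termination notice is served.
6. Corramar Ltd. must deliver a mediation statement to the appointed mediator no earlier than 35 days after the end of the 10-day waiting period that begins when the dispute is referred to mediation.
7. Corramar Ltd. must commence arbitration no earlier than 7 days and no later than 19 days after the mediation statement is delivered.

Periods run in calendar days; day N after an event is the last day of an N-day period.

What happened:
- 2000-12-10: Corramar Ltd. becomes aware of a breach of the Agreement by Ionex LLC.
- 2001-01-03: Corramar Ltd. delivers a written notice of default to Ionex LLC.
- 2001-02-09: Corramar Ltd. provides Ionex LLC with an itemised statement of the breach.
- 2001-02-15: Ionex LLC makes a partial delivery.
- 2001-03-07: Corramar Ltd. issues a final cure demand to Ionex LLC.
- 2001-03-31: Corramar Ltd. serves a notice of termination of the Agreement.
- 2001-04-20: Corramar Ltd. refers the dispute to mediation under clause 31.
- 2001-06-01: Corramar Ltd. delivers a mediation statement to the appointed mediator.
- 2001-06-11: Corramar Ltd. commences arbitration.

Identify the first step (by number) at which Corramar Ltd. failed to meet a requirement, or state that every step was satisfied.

Step 6

(1) the permitted window runs from 2000-12-10 + 5 = 2000-12-15 to 2000-12-10 + 25 = 2001-01-04; done 2001-01-03 — within the window.
(2) the permitted window runs from 2001-01-18 + 21 = 2001-02-08 to 2001-01-18 + 51 = 2001-03-10; done 2001-02-09, which is between those dates.
(3) due by 2001-01-03 + 66 days = 2001-03-10; done 2001-03-07 — timely.
(4) the permitted window runs from 2001-03-07 + 6 = 2001-03-13 to 2001-03-07 + 26 = 2001-04-02; done 2001-03-31, which is between those dates.
(5) due by 2001-04-18 + 30 days = 2001-05-18; completed 2001-04-20, before the deadline.
(6) permitted from 2001-04-30 + 35 days = 2001-06-04 onward; acted on 2001-06-01, 3 days prematurely.
Later steps need not be reached.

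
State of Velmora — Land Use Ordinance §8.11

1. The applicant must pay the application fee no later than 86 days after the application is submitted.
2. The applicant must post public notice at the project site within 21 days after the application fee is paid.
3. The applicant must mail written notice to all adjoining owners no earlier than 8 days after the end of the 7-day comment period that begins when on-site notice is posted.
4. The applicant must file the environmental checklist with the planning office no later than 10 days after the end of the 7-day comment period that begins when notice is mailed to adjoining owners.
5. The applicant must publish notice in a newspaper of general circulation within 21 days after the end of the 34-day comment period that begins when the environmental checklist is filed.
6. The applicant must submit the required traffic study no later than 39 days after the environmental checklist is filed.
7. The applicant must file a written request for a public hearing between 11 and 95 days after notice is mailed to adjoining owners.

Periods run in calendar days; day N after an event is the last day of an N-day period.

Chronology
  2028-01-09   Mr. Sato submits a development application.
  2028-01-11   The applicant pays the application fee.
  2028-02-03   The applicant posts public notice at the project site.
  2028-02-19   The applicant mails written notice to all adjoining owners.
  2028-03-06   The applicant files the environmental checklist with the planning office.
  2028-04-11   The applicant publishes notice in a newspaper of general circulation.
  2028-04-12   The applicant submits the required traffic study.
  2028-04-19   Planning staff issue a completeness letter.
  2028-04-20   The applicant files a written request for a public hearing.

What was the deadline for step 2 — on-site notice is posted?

Step 2 runs from 2028-01-11, when the application fee is paid. 21 days after 2028-01-11 is 2028-02-01.

2028-02-01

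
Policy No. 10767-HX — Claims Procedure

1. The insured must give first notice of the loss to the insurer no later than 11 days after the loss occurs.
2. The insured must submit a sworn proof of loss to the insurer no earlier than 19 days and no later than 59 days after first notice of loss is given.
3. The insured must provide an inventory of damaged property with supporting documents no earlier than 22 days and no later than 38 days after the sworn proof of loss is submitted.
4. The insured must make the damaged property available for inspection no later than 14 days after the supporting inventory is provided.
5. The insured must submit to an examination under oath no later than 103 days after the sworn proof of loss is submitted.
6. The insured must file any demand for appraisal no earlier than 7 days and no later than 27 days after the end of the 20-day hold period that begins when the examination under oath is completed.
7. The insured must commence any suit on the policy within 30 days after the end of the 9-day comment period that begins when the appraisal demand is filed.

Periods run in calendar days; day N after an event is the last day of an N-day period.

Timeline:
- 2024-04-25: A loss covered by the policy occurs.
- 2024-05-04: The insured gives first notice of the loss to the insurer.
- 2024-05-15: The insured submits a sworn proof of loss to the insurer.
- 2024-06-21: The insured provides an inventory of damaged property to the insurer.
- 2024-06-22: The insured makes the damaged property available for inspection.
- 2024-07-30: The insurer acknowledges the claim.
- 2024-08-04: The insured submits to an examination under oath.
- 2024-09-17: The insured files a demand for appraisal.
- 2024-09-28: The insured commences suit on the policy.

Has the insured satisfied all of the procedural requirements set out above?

No

(1) due by 2024-04-25 + 11 days = 2024-05-06; done 2024-05-04 — timely.
(2) the permitted window runs from 2024-05-04 + 19 = 2024-05-23 to 2024-05-04 + 59 = 2024-07-02; done 2024-05-15 — 8 days before the window opened.
The analysis stops there.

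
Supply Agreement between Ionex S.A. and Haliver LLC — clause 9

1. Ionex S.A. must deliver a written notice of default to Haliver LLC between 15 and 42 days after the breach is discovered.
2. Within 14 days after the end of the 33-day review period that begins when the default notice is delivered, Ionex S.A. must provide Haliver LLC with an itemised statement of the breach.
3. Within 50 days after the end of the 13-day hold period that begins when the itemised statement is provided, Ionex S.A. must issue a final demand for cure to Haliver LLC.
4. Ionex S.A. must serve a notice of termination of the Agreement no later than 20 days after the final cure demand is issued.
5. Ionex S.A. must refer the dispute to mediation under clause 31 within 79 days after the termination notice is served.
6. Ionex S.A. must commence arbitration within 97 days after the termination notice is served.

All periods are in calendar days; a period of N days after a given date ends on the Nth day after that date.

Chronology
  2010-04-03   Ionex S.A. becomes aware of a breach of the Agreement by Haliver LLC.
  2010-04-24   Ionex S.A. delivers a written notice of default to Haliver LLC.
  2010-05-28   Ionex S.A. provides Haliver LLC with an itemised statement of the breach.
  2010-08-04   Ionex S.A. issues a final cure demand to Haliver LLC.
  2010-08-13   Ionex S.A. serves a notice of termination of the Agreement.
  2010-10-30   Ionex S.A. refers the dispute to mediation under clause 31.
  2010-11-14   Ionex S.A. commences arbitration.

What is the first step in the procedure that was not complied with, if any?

Step 3

(1) the permitted window runs from 2010-04-03 + 15 = 2010-04-18 to 2010-04-03 + 42 = 2010-05-15; done 2010-04-24, which is between those dates.
(2) due by 2010-05-27 + 14 days = 2010-06-10; 2010-05-28 is within that limit.
(3) due by 2010-06-10 + 50 days = 2010-07-30; 2010-08-04 misses that deadline by 5 days.
No need to go further; step 3 was not satisfied.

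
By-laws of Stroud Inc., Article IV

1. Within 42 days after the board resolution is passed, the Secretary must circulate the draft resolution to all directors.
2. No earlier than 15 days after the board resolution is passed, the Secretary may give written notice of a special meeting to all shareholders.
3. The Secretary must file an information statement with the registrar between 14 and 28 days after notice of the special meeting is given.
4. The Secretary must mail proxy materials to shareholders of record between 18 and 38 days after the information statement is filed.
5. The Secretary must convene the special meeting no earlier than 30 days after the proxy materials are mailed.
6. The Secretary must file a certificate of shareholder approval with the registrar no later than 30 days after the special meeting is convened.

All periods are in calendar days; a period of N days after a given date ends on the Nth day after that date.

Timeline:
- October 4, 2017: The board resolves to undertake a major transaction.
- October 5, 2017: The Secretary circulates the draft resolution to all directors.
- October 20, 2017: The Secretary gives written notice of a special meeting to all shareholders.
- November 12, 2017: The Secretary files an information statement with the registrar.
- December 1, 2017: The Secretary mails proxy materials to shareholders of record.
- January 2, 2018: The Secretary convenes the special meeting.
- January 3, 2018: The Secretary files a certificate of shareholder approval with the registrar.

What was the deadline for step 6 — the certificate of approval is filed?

February 1, 2018

Step 6 runs from January 2, 2018, when the special meeting is convened. 30 days after January 2, 2018 is February 1, 2018.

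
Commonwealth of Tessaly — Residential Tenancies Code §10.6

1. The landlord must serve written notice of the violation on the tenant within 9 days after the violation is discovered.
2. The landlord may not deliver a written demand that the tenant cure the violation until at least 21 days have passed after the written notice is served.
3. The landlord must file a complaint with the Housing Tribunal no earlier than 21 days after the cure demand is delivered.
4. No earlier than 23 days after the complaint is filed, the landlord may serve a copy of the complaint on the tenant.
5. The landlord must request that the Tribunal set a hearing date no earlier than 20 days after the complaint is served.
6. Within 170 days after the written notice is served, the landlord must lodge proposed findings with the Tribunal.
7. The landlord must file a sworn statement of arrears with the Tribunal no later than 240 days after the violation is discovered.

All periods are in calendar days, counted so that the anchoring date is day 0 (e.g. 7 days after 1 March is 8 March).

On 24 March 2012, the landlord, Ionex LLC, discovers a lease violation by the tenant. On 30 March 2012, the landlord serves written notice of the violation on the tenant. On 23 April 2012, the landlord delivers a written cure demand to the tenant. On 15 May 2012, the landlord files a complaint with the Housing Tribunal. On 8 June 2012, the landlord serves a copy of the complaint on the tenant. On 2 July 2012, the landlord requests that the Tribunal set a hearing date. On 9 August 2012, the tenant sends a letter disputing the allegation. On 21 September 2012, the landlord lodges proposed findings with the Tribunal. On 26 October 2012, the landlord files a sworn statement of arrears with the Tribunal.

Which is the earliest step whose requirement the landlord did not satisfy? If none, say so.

Step 6

Step 1 — counting 9 days from 24 March 2012 (when the violation is discovered) gives a deadline of 2 April 2012; completed 30 March 2012, before the deadline.
Step 2 — must wait 21 days from 30 March 2012 (when the written notice is served), so not before 20 April 2012; done 23 April 2012, after the minimum wait.
Step 3 — must wait 21 days from 23 April 2012 (when the cure demand is delivered), so not before 14 May 2012; 15 May 2012 is on or after that date.
Step 4 — must wait 23 days from 15 May 2012 (when the complaint is filed), so not before 7 June 2012; done 8 June 2012, after the minimum wait.
Step 5 — must wait 20 days from 8 June 2012 (when the complaint is served), so not before 28 June 2012; done 2 July 2012, after the minimum wait.
Step 6 — counting 170 days from 30 March 2012 (when the written notice is served) gives a deadline of 16 September 2012; not done until 21 September 2012, 5 days after the deadline.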